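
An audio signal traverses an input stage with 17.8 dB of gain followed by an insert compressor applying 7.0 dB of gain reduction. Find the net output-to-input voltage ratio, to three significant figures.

Net gain = 17.8 + (−7.0) = 10.8 dB.
Voltage ratio = 10^(10.8/20) = 3.47.

3.47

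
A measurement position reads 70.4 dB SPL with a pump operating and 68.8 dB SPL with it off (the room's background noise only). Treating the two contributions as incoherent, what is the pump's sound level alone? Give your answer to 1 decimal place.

65.3 dB SPL

Subtract intensities: L_src = 10·log₁₀(10^(L_total/10) − 10^(L_bg/10)).
L_src = 10·log₁₀(10^(70.4/10) − 10^(68.8/10)) = 10·log₁₀(3379000) = 65.3 dB SPL.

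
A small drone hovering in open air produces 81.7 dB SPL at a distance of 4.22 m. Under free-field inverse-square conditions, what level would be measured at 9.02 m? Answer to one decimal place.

75.1 dB SPL

Free-field point source: level drops by 20·log₁₀ of the distance ratio.
ΔL = −20·log₁₀(9.02/4.22) = -6.60 dB, so L₂ = 81.7 + (-6.60) = 75.1 dB SPL.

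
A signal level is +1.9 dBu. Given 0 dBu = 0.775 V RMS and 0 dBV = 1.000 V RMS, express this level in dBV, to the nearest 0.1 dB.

The offset between the scales is 20·log₁₀(0.775/1.000) = −2.214 dB.
So dBV = +1.9 − 2.214 = -0.3 dBV.

-0.3 dBV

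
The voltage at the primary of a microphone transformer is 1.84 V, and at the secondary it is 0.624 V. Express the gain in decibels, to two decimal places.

-9.39 dB

Voltage is an amplitude quantity, so gain = 20·log₁₀(V_out/V_in).
20·log₁₀(0.624/1.84) = 20·log₁₀(0.3391) = -9.39 dB.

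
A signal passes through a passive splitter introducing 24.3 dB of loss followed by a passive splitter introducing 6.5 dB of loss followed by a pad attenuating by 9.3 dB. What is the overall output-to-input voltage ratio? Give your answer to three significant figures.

Net gain = (−24.3) + (−6.5) + (−9.3) = -40.1 dB.
Voltage ratio = 10^(-40.1/20) = 0.00989.

0.00989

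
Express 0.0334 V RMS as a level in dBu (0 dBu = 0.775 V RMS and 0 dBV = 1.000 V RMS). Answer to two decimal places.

-27.31 dBu

dBu = 20·log₁₀(V / 0.775 V).
20·log₁₀(0.0334/0.775) = -27.31 dBu.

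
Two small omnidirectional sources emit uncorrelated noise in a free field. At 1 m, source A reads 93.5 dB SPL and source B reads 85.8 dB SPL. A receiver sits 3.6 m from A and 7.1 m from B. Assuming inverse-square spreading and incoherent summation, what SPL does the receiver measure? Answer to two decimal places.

82.56 dB SPL

At the listener: L_A = 93.5 − 20·log₁₀(3.6) = 82.374 dB; L_B = 85.8 − 20·log₁₀(7.1) = 68.775 dB.
Combined: 10·log₁₀(10^(82.374/10)+10^(68.775/10)) = 82.56 dB SPL.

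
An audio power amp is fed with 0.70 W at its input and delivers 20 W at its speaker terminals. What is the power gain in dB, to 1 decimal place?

14.6 dB

Power is a power quantity, so gain = 10·log₁₀(P_out/P_in).
10·log₁₀(20/0.70) = 10·log₁₀(28.57) = 14.6 dB.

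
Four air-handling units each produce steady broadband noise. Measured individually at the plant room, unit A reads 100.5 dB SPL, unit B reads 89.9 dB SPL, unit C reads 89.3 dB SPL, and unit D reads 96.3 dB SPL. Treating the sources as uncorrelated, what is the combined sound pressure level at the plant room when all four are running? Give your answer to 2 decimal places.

102.38 dB SPL

Add the sources as powers (linear), then convert back to dB:
L_total = 10·log₁₀(10^(100.5/10) + 10^(89.9/10) + 10^(89.3/10) + 10^(96.3/10)) = 10·log₁₀(17314000000) = 102.38 dB SPL.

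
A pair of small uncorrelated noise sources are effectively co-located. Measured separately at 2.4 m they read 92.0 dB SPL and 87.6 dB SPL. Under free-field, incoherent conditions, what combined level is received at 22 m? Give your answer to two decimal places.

Combined at 2.4 m: 10·log₁₀(10^(92.0/10)+10^(87.6/10)) = 93.345 dB SPL.
Then apply −20·log₁₀(22/2.4) = -19.244 dB → 74.10 dB SPL.

74.10 dB SPL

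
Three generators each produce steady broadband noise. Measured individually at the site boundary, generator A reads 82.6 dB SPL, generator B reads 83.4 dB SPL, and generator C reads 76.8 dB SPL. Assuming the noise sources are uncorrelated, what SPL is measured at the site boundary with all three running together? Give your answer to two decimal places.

Incoherent sources sum as intensities:
L_total = 10·log₁₀(10^(82.6/10) + 10^(83.4/10) + 10^(76.8/10)) = 10·log₁₀(448600000) = 86.52 dB SPL.

86.52 dB SPL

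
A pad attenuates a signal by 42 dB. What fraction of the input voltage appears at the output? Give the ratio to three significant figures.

Voltage ratio = 10^(dB/20).
10^(-42/20) = 10^(-2.100) = 0.00794.

0.00794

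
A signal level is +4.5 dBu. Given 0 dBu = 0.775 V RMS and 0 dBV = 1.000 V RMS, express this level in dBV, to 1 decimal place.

The offset between the scales is 20·log₁₀(0.775/1.000) = −2.214 dB.
So dBV = +4.5 − 2.214 = +2.3 dBV.

+2.3 dBV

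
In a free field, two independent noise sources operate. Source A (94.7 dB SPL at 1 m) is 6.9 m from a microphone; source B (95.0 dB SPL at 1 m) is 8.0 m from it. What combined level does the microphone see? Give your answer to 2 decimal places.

80.47 dB SPL

At the listener: L_A = 94.7 − 20·log₁₀(6.9) = 77.923 dB; L_B = 95.0 − 20·log₁₀(8.0) = 76.938 dB.
Combined: 10·log₁₀(10^(77.923/10)+10^(76.938/10)) = 80.47 dB SPL.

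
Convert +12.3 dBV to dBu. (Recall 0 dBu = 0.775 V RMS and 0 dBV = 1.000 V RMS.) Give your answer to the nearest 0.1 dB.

The offset between the scales is 20·log₁₀(0.775/1.000) = −2.214 dB.
So dBu = +12.3 + 2.214 = +14.5 dBu.

+14.5 dBu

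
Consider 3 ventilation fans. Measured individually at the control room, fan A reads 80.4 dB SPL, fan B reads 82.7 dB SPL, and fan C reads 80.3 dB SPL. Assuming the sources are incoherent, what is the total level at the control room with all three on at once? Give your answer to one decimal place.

Incoherent sources sum as intensities:
L_total = 10·log₁₀(10^(80.4/10) + 10^(82.7/10) + 10^(80.3/10)) = 10·log₁₀(403000000) = 86.1 dB SPL.

86.1 dB SPL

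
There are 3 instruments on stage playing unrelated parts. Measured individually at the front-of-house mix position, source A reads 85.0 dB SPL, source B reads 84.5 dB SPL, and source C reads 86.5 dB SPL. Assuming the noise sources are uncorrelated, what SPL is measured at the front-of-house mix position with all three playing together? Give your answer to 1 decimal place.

Add the sources as powers (linear), then convert back to dB:
L_total = 10·log₁₀(10^(85.0/10) + 10^(84.5/10) + 10^(86.5/10)) = 10·log₁₀(1045000000) = 90.2 dB SPL.

90.2 dB SPL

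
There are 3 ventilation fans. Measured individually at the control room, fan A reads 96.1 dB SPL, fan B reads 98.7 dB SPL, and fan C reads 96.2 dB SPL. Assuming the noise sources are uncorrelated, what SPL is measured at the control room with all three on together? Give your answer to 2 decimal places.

101.95 dB SPL

Add the sources as powers (linear), then convert back to dB:
L_total = 10·log₁₀(10^(96.1/10) + 10^(98.7/10) + 10^(96.2/10)) = 10·log₁₀(15656000000) = 101.95 dB SPL.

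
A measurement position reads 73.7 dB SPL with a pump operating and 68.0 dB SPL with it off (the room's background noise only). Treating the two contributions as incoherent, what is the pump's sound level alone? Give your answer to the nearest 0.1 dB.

Background correction is a power subtraction:
L_src = 10·log₁₀(10^(73.7/10) − 10^(68.0/10)) = 10·log₁₀(17130000) = 72.3 dB SPL.

72.3 dB SPL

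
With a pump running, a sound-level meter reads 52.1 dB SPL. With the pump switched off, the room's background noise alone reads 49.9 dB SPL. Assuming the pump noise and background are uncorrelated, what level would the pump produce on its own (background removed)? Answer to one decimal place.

Subtract intensities: L_src = 10·log₁₀(10^(L_total/10) − 10^(L_bg/10)).
L_src = 10·log₁₀(10^(52.1/10) − 10^(49.9/10)) = 10·log₁₀(64460) = 48.1 dB SPL.

48.1 dB SPL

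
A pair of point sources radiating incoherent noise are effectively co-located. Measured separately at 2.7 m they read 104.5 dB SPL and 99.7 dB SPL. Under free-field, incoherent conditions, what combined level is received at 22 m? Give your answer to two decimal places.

Combined at 2.7 m: 10·log₁₀(10^(104.5/10)+10^(99.7/10)) = 105.742 dB SPL.
Then apply −20·log₁₀(22/2.7) = -18.221 dB → 87.52 dB SPL.

87.52 dB SPL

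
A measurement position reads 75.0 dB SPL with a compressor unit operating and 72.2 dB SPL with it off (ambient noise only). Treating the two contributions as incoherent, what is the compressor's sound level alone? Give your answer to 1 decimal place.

71.8 dB SPL

Background correction is a power subtraction:
L_src = 10·log₁₀(10^(75.0/10) − 10^(72.2/10)) = 10·log₁₀(15030000) = 71.8 dB SPL.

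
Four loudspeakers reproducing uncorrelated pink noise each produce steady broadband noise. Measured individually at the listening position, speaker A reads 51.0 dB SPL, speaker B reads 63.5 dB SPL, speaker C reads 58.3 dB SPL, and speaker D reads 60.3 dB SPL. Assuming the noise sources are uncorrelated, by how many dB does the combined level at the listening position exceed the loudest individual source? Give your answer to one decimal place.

2.6 dB

Add the sources as powers (linear), then convert back to dB:
L_total = 10·log₁₀(10^(51.0/10) + 10^(63.5/10) + 10^(58.3/10) + 10^(60.3/10)) = 66.14 dB SPL.
Excess over the loudest (63.5 dB): 66.14 − 63.5 = 2.6 dB.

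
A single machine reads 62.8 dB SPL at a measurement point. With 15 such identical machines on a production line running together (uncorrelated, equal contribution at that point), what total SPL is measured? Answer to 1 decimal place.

15 equal incoherent sources raise the level by 10·log₁₀(15) = 11.76 dB.
L_total = 62.8 + 11.76 = 74.6 dB SPL.

74.6 dB SPL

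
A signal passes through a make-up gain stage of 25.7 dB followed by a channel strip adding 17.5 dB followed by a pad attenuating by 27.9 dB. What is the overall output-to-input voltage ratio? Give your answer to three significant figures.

5.82

Net gain = 25.7 + 17.5 + (−27.9) = 15.3 dB.
Voltage ratio = 10^(15.3/20) = 5.82.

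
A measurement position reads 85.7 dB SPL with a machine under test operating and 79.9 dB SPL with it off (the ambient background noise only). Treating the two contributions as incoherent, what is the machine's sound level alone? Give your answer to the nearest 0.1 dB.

Subtract intensities: L_src = 10·log₁₀(10^(L_total/10) − 10^(L_bg/10)).
L_src = 10·log₁₀(10^(85.7/10) − 10^(79.9/10)) = 10·log₁₀(273800000) = 84.4 dB SPL.

84.4 dB SPL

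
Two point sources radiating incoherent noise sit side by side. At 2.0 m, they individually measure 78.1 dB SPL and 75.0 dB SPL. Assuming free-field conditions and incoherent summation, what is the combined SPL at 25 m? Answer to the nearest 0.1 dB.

Combined at 2.0 m: 10·log₁₀(10^(78.1/10)+10^(75.0/10)) = 79.83 dB SPL.
Then apply −20·log₁₀(25/2.0) = -21.94 dB → 57.9 dB SPL.

57.9 dB SPL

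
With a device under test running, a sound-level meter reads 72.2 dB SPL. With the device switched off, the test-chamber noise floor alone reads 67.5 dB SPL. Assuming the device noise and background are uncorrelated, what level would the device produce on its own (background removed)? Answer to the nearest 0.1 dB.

70.4 dB SPL

Background correction is a power subtraction:
L_src = 10·log₁₀(10^(72.2/10) − 10^(67.5/10)) = 10·log₁₀(10970000) = 70.4 dB SPL.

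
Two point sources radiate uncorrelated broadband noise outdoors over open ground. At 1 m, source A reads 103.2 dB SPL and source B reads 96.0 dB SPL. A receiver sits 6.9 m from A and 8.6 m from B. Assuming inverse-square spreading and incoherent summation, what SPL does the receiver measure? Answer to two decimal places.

At the listener: L_A = 103.2 − 20·log₁₀(6.9) = 86.423 dB; L_B = 96.0 − 20·log₁₀(8.6) = 77.310 dB.
Combined: 10·log₁₀(10^(86.423/10)+10^(77.310/10)) = 86.93 dB SPL.

86.93 dB SPL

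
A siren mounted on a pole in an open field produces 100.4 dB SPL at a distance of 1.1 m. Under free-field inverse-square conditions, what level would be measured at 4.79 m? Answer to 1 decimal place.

Inverse-square spreading gives ΔL = −20·log₁₀(d₂/d₁).
ΔL = −20·log₁₀(4.79/1.1) = -12.78 dB, so L₂ = 100.4 + (-12.78) = 87.6 dB SPL.

87.6 dB SPL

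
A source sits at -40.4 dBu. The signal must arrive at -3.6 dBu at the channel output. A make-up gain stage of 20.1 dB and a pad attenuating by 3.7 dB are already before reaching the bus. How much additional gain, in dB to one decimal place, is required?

The required make-up gain is the shortfall in the dB sum.
G = -3.6 − (-40.4) − 20.1 + 3.7 = 20.4 dB.

20.4 dB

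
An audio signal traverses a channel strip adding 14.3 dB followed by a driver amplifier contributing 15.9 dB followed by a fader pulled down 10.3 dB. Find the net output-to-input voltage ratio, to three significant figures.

9.89

Net gain = 14.3 + 15.9 + (−10.3) = 19.9 dB.
Voltage ratio = 10^(19.9/20) = 9.89.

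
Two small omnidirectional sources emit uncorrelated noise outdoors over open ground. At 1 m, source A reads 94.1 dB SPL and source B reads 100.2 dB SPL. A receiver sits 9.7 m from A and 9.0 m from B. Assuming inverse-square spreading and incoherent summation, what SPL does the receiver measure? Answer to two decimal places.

81.95 dB SPL

At the listener: L_A = 94.1 − 20·log₁₀(9.7) = 74.365 dB; L_B = 100.2 − 20·log₁₀(9.0) = 81.115 dB.
Combined: 10·log₁₀(10^(74.365/10)+10^(81.115/10)) = 81.95 dB SPL.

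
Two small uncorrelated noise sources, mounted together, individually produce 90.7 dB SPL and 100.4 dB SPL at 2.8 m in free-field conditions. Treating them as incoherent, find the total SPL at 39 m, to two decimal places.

Combined at 2.8 m: 10·log₁₀(10^(90.7/10)+10^(100.4/10)) = 100.842 dB SPL.
Then apply −20·log₁₀(39/2.8) = -22.878 dB → 77.96 dB SPL.

77.96 dB SPL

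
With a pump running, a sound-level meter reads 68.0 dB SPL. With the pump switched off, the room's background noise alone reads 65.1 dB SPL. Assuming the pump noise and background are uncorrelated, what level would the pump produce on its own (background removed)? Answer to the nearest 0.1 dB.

Remove the background by subtracting linear intensities:
L_src = 10·log₁₀(10^(68.0/10) − 10^(65.1/10)) = 10·log₁₀(3074000) = 64.9 dB SPL.

64.9 dB SPL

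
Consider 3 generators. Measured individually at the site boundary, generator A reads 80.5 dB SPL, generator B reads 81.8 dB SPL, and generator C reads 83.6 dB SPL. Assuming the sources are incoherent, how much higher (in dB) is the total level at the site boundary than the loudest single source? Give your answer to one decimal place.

Add the sources as powers (linear), then convert back to dB:
L_total = 10·log₁₀(10^(80.5/10) + 10^(81.8/10) + 10^(83.6/10)) = 86.93 dB SPL.
Excess over the loudest (83.6 dB): 86.93 − 83.6 = 3.3 dB.

3.3 dB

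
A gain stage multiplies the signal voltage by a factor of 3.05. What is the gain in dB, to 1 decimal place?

9.7 dB

For a voltage ratio, dB = 20·log₁₀(V₂/V₁).
20·log₁₀(3.05) = 9.7 dB.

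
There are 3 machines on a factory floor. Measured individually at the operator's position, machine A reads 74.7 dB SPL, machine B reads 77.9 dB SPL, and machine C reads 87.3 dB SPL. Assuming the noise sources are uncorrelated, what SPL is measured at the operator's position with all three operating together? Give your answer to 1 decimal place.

Incoherent sources sum as intensities:
L_total = 10·log₁₀(10^(74.7/10) + 10^(77.9/10) + 10^(87.3/10)) = 10·log₁₀(628200000) = 88.0 dB SPL.

88.0 dB SPL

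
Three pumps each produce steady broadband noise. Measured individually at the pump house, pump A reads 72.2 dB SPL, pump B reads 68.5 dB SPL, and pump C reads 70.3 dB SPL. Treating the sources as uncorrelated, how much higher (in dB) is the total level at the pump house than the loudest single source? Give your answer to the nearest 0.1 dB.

3.2 dB

Add the sources as powers (linear), then convert back to dB:
L_total = 10·log₁₀(10^(72.2/10) + 10^(68.5/10) + 10^(70.3/10)) = 75.36 dB SPL.
Excess over the loudest (72.2 dB): 75.36 − 72.2 = 3.2 dB.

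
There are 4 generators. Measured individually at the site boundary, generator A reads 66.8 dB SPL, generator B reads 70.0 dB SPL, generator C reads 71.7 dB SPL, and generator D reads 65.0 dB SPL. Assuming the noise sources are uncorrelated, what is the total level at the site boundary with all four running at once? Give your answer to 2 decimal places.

Uncorrelated sources add in intensity (power), not in dB.
L_total = 10·log₁₀(10^(66.8/10) + 10^(70.0/10) + 10^(71.7/10) + 10^(65.0/10)) = 10·log₁₀(32740000) = 75.15 dB SPL.

75.15 dB SPL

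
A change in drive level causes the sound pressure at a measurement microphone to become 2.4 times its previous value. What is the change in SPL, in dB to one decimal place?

7.6 dB

Sound pressure is an amplitude quantity: ΔL = 20·log₁₀(p₂/p₁).
20·log₁₀(2.4) = 7.6 dB.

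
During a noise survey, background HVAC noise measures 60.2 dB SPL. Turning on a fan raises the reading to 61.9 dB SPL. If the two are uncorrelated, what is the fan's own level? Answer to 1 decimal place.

Subtract intensities: L_src = 10·log₁₀(10^(L_total/10) − 10^(L_bg/10)).
L_src = 10·log₁₀(10^(61.9/10) − 10^(60.2/10)) = 10·log₁₀(501700) = 57.0 dB SPL.

57.0 dB SPL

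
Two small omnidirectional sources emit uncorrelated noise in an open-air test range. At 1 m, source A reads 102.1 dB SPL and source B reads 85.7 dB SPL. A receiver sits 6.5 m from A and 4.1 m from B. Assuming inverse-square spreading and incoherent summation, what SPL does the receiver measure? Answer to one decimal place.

At the listener: L_A = 102.1 − 20·log₁₀(6.5) = 85.84 dB; L_B = 85.7 − 20·log₁₀(4.1) = 73.44 dB.
Combined: 10·log₁₀(10^(85.84/10)+10^(73.44/10)) = 86.1 dB SPL.

86.1 dB SPL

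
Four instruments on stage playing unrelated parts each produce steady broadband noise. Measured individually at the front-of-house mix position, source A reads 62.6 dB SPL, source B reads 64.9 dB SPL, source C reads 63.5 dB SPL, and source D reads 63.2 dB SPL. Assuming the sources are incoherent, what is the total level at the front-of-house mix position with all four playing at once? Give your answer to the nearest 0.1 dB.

Add the sources as powers (linear), then convert back to dB:
L_total = 10·log₁₀(10^(62.6/10) + 10^(64.9/10) + 10^(63.5/10) + 10^(63.2/10)) = 10·log₁₀(9238000) = 69.7 dB SPL.

69.7 dB SPL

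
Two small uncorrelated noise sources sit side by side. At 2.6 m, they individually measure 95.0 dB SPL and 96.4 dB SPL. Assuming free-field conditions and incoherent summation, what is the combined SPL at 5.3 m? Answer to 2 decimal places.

Combined at 2.6 m: 10·log₁₀(10^(95.0/10)+10^(96.4/10)) = 98.766 dB SPL.
Then apply −20·log₁₀(5.3/2.6) = -6.186 dB → 92.58 dB SPL.

92.58 dB SPL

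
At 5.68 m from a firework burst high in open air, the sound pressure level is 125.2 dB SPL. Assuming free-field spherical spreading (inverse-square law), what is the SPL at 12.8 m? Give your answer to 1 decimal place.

118.1 dB SPL

Free-field point source: level drops by 20·log₁₀ of the distance ratio.
ΔL = −20·log₁₀(12.8/5.68) = -7.06 dB, so L₂ = 125.2 + (-7.06) = 118.1 dB SPL.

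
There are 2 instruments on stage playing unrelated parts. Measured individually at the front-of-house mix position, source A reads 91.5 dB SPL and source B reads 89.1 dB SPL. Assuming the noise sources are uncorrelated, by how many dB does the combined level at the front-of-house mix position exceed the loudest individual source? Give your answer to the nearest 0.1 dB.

2.0 dB

Incoherent sources sum as intensities:
L_total = 10·log₁₀(10^(91.5/10) + 10^(89.1/10)) = 93.47 dB SPL.
Excess over the loudest (91.5 dB): 93.47 − 91.5 = 2.0 dB.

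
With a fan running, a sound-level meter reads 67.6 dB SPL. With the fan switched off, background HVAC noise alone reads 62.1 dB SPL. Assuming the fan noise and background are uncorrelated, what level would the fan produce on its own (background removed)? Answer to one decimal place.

66.2 dB SPL

Remove the background by subtracting linear intensities:
L_src = 10·log₁₀(10^(67.6/10) − 10^(62.1/10)) = 10·log₁₀(4133000) = 66.2 dB SPL.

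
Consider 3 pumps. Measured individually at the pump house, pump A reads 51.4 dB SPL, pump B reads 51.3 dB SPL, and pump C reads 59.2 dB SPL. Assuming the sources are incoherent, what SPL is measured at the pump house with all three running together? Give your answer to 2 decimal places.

Uncorrelated sources add in intensity (power), not in dB.
L_total = 10·log₁₀(10^(51.4/10) + 10^(51.3/10) + 10^(59.2/10)) = 10·log₁₀(1105000) = 60.43 dB SPL.

60.43 dB SPL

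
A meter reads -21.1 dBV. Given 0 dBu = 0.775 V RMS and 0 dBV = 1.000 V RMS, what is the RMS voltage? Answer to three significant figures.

V = 1.000 V × 10^(-21.1/20).
= 1.000 × 0.08810 = 0.0881 V.

0.0881 V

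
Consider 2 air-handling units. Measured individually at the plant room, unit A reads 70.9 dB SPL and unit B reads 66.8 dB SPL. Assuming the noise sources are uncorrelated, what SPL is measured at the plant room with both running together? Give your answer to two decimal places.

Incoherent sources sum as intensities:
L_total = 10·log₁₀(10^(70.9/10) + 10^(66.8/10)) = 10·log₁₀(17090000) = 72.33 dB SPL.

72.33 dB SPL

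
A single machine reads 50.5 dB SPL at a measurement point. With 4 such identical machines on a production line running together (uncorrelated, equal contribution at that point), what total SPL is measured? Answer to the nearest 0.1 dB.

56.5 dB SPL

4 equal incoherent sources raise the level by 10·log₁₀(4) = 6.02 dB.
L_total = 50.5 + 6.02 = 56.5 dB SPL.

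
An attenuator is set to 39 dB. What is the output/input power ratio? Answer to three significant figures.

Power ratio = 10^(dB/10).
10^(-39/10) = 10^(-3.900) = 0.000126.

0.000126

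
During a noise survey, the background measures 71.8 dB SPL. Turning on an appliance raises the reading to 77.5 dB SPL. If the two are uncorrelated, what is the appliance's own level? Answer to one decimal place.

76.1 dB SPL

Remove the background by subtracting linear intensities:
L_src = 10·log₁₀(10^(77.5/10) − 10^(71.8/10)) = 10·log₁₀(41100000) = 76.1 dB SPL.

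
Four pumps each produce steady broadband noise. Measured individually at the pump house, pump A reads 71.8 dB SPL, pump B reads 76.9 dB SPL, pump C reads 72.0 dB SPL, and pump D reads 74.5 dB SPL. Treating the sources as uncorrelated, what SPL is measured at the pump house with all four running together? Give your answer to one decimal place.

Incoherent sources sum as intensities:
L_total = 10·log₁₀(10^(71.8/10) + 10^(76.9/10) + 10^(72.0/10) + 10^(74.5/10)) = 10·log₁₀(108100000) = 80.3 dB SPL.

80.3 dB SPL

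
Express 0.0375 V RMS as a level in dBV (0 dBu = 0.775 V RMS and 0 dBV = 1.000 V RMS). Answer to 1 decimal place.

dBV = 20·log₁₀(V / 1.000 V).
20·log₁₀(0.0375/1.000) = -28.5 dBV.

-28.5 dBV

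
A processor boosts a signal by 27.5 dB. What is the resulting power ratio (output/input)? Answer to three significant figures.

Power ratio = 10^(dB/10).
10^(27.5/10) = 10^(2.750) = 562.

562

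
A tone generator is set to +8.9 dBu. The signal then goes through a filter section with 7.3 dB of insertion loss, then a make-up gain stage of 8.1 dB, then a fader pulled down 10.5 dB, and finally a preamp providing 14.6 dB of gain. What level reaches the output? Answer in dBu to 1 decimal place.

+13.8 dBu

Gain stages sum in dB:
+8.9 − 7.3 + 8.1 − 10.5 + 14.6 = +13.8 dBu.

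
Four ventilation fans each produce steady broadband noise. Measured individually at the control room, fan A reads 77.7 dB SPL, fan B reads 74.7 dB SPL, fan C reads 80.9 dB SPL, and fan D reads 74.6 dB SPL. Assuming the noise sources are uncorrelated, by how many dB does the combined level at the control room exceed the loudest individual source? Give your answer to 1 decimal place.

2.9 dB

Incoherent sources sum as intensities:
L_total = 10·log₁₀(10^(77.7/10) + 10^(74.7/10) + 10^(80.9/10) + 10^(74.6/10)) = 83.81 dB SPL.
Excess over the loudest (80.9 dB): 83.81 − 80.9 = 2.9 dB.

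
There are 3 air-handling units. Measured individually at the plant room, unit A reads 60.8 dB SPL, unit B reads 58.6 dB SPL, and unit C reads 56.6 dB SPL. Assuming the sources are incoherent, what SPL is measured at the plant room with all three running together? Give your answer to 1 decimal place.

63.8 dB SPL

Incoherent sources sum as intensities:
L_total = 10·log₁₀(10^(60.8/10) + 10^(58.6/10) + 10^(56.6/10)) = 10·log₁₀(2384000) = 63.8 dB SPL.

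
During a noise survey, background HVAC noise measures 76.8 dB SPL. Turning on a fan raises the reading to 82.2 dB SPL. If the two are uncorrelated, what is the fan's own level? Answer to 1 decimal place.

80.7 dB SPL

Subtract intensities: L_src = 10·log₁₀(10^(L_total/10) − 10^(L_bg/10)).
L_src = 10·log₁₀(10^(82.2/10) − 10^(76.8/10)) = 10·log₁₀(118100000) = 80.7 dB SPL.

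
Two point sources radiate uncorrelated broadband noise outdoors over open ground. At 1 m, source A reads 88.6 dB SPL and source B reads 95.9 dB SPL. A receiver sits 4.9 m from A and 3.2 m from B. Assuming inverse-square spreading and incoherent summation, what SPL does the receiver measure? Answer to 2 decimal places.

At the listener: L_A = 88.6 − 20·log₁₀(4.9) = 74.796 dB; L_B = 95.9 − 20·log₁₀(3.2) = 85.797 dB.
Combined: 10·log₁₀(10^(74.796/10)+10^(85.797/10)) = 86.13 dB SPL.

86.13 dB SPL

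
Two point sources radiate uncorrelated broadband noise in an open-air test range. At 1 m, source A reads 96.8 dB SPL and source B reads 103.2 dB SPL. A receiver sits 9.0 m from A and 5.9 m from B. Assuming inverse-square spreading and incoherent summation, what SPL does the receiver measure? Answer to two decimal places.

88.19 dB SPL

At the listener: L_A = 96.8 − 20·log₁₀(9.0) = 77.715 dB; L_B = 103.2 − 20·log₁₀(5.9) = 87.783 dB.
Combined: 10·log₁₀(10^(77.715/10)+10^(87.783/10)) = 88.19 dB SPL.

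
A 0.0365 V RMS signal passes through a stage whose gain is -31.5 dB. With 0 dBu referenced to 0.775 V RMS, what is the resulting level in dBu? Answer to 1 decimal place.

-58.0 dBu

Input level: 20·log₁₀(0.0365/0.775) = -26.54 dBu.
Output: -26.54 − 31.5 = -58.0 dBu.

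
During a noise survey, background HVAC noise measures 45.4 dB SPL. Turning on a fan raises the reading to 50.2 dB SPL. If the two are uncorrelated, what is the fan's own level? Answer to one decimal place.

Background correction is a power subtraction:
L_src = 10·log₁₀(10^(50.2/10) − 10^(45.4/10)) = 10·log₁₀(70040) = 48.5 dB SPL.

48.5 dB SPL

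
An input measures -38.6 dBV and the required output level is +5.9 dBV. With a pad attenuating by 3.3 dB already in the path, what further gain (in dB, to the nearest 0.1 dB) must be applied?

The required make-up gain is the shortfall in the dB sum.
G = +5.9 − (-38.6) + 3.3 = 47.8 dB.

47.8 dB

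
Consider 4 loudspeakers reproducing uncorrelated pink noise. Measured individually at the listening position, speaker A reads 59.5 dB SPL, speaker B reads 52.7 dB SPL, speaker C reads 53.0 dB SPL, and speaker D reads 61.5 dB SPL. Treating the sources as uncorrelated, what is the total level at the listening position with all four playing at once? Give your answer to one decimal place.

Add the sources as powers (linear), then convert back to dB:
L_total = 10·log₁₀(10^(59.5/10) + 10^(52.7/10) + 10^(53.0/10) + 10^(61.5/10)) = 10·log₁₀(2690000) = 64.3 dB SPL.

64.3 dB SPL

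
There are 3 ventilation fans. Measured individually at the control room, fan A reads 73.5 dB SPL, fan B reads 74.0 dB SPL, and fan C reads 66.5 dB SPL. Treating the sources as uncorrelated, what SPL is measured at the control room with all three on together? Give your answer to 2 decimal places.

Uncorrelated sources add in intensity (power), not in dB.
L_total = 10·log₁₀(10^(73.5/10) + 10^(74.0/10) + 10^(66.5/10)) = 10·log₁₀(51970000) = 77.16 dB SPL.

77.16 dB SPL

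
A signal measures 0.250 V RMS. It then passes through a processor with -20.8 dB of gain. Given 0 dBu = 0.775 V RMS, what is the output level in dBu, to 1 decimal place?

Input level: 20·log₁₀(0.250/0.775) = -9.83 dBu.
Output: -9.83 − 20.8 = -30.6 dBu.

-30.6 dBu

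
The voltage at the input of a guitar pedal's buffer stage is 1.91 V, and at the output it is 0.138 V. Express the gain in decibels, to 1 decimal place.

-22.8 dB

For a voltage ratio, dB = 20·log₁₀(V₂/V₁).
20·log₁₀(0.138/1.91) = 20·log₁₀(0.07225) = -22.8 dB.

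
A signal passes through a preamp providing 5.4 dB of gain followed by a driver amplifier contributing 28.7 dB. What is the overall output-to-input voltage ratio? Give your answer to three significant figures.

50.7

Net gain = 5.4 + 28.7 = 34.1 dB.
Voltage ratio = 10^(34.1/20) = 50.7.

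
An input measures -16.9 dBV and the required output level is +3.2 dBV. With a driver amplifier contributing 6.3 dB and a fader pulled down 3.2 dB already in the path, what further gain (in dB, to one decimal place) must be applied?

17.0 dB

The required make-up gain is the shortfall in the dB sum.
G = +3.2 − (-16.9) − 6.3 + 3.2 = 17.0 dB.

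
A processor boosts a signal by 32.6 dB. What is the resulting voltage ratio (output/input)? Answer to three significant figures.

42.7

Voltage ratio = 10^(dB/20).
10^(32.6/20) = 10^(1.630) = 42.7.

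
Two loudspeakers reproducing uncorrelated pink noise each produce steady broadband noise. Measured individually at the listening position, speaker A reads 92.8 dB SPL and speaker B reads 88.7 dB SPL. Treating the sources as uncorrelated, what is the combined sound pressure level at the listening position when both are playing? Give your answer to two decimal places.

Add the sources as powers (linear), then convert back to dB:
L_total = 10·log₁₀(10^(92.8/10) + 10^(88.7/10)) = 10·log₁₀(2647000000) = 94.23 dB SPL.

94.23 dB SPL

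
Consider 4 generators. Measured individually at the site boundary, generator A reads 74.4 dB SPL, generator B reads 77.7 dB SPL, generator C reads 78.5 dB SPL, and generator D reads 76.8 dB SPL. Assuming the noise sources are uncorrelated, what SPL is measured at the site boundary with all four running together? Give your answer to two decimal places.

83.12 dB SPL

Add the sources as powers (linear), then convert back to dB:
L_total = 10·log₁₀(10^(74.4/10) + 10^(77.7/10) + 10^(78.5/10) + 10^(76.8/10)) = 10·log₁₀(205100000) = 83.12 dB SPL.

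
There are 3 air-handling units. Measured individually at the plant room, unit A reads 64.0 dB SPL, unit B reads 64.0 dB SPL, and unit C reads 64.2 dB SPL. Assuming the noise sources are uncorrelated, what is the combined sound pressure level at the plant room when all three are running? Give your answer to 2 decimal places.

68.84 dB SPL

Add the sources as powers (linear), then convert back to dB:
L_total = 10·log₁₀(10^(64.0/10) + 10^(64.0/10) + 10^(64.2/10)) = 10·log₁₀(7654000) = 68.84 dB SPL.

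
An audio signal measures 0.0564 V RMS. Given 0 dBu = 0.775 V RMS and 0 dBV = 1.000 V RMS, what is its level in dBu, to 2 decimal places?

dBu = 20·log₁₀(V / 0.775 V).
20·log₁₀(0.0564/0.775) = -22.76 dBu.

-22.76 dBu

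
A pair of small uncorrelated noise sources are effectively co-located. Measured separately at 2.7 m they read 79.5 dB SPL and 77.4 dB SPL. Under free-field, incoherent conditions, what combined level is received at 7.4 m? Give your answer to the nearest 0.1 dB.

72.8 dB SPL

Combined at 2.7 m: 10·log₁₀(10^(79.5/10)+10^(77.4/10)) = 81.59 dB SPL.
Then apply −20·log₁₀(7.4/2.7) = -8.76 dB → 72.8 dB SPL.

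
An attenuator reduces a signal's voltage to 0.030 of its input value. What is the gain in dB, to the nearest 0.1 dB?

-30.5 dB

Voltage is an amplitude quantity, so gain = 20·log₁₀(V_out/V_in).
20·log₁₀(0.030) = -30.5 dB.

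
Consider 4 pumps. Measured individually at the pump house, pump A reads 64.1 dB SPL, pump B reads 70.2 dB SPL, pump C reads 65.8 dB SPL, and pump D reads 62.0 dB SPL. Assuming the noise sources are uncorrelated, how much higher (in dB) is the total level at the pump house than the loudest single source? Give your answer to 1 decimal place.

2.5 dB

Uncorrelated sources add in intensity (power), not in dB.
L_total = 10·log₁₀(10^(64.1/10) + 10^(70.2/10) + 10^(65.8/10) + 10^(62.0/10)) = 72.65 dB SPL.
Excess over the loudest (70.2 dB): 72.65 − 70.2 = 2.5 dB.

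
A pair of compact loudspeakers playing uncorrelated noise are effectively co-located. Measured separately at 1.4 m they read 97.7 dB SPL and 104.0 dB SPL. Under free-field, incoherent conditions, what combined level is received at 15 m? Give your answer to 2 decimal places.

Combined at 1.4 m: 10·log₁₀(10^(97.7/10)+10^(104.0/10)) = 104.915 dB SPL.
Then apply −20·log₁₀(15/1.4) = -20.599 dB → 84.32 dB SPL.

84.32 dB SPL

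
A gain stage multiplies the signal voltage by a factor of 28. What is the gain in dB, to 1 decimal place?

28.9 dB

Voltage ratio → dB uses the 20·log₁₀ form:
20·log₁₀(28) = 28.9 dB.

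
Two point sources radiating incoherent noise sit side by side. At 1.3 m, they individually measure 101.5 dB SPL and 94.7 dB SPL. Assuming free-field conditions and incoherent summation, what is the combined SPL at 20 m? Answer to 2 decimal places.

78.58 dB SPL

Combined at 1.3 m: 10·log₁₀(10^(101.5/10)+10^(94.7/10)) = 102.324 dB SPL.
Then apply −20·log₁₀(20/1.3) = -23.742 dB → 78.58 dB SPL.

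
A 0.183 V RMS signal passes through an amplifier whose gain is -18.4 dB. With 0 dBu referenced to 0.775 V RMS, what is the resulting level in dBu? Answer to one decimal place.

Input level: 20·log₁₀(0.183/0.775) = -12.54 dBu.
Output: -12.54 − 18.4 = -30.9 dBu.

-30.9 dBu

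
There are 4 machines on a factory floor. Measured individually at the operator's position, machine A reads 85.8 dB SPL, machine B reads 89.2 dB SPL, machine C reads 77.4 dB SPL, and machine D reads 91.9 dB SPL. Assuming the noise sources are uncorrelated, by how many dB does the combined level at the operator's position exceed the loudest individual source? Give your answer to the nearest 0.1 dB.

Incoherent sources sum as intensities:
L_total = 10·log₁₀(10^(85.8/10) + 10^(89.2/10) + 10^(77.4/10) + 10^(91.9/10)) = 94.50 dB SPL.
Excess over the loudest (91.9 dB): 94.50 − 91.9 = 2.6 dB.

2.6 dB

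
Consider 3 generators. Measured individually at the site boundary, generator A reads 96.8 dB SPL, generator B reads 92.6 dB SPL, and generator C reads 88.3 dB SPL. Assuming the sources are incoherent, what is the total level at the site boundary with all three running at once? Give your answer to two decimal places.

Uncorrelated sources add in intensity (power), not in dB.
L_total = 10·log₁₀(10^(96.8/10) + 10^(92.6/10) + 10^(88.3/10)) = 10·log₁₀(7282000000) = 98.62 dB SPL.

98.62 dB SPL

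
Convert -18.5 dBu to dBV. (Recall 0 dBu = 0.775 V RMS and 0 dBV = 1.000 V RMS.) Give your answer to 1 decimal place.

-20.7 dBV

The offset between the scales is 20·log₁₀(0.775/1.000) = −2.214 dB.
So dBV = -18.5 − 2.214 = -20.7 dBV.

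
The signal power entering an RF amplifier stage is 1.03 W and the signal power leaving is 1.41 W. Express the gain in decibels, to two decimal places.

1.36 dB

For a power ratio, dB = 10·log₁₀(P₂/P₁).
10·log₁₀(1.41/1.03) = 10·log₁₀(1.369) = 1.36 dB.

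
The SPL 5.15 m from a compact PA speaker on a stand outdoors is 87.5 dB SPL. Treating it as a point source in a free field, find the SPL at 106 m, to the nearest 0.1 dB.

61.2 dB SPL

Inverse-square spreading gives ΔL = −20·log₁₀(d₂/d₁).
ΔL = −20·log₁₀(106/5.15) = -26.27 dB, so L₂ = 87.5 + (-26.27) = 61.2 dB SPL.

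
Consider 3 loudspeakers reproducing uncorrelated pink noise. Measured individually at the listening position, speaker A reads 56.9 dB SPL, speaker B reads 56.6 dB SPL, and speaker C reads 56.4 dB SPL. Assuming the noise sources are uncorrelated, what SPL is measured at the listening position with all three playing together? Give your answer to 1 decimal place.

Add the sources as powers (linear), then convert back to dB:
L_total = 10·log₁₀(10^(56.9/10) + 10^(56.6/10) + 10^(56.4/10)) = 10·log₁₀(1383000) = 61.4 dB SPL.

61.4 dB SPL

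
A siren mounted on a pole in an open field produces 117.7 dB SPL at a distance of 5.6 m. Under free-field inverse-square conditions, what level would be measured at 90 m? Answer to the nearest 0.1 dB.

93.6 dB SPL

For a point source in a free field, ΔL = −20·log₁₀(d₂/d₁).
ΔL = −20·log₁₀(90/5.6) = -24.12 dB, so L₂ = 117.7 + (-24.12) = 93.6 dB SPL.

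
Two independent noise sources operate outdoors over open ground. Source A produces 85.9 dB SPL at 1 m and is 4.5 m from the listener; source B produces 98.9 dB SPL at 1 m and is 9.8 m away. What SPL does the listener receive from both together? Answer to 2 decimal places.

At the listener: L_A = 85.9 − 20·log₁₀(4.5) = 72.836 dB; L_B = 98.9 − 20·log₁₀(9.8) = 79.075 dB.
Combined: 10·log₁₀(10^(72.836/10)+10^(79.075/10)) = 80.00 dB SPL.

80.00 dB SPL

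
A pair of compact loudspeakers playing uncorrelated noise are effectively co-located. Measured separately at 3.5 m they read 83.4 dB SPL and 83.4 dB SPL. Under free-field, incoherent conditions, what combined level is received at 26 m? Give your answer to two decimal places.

68.99 dB SPL

Combined at 3.5 m: 10·log₁₀(10^(83.4/10)+10^(83.4/10)) = 86.410 dB SPL.
Then apply −20·log₁₀(26/3.5) = -17.418 dB → 68.99 dB SPL.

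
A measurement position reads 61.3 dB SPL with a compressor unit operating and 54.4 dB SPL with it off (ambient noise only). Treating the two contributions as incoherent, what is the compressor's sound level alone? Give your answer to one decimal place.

Background correction is a power subtraction:
L_src = 10·log₁₀(10^(61.3/10) − 10^(54.4/10)) = 10·log₁₀(1074000) = 60.3 dB SPL.

60.3 dB SPL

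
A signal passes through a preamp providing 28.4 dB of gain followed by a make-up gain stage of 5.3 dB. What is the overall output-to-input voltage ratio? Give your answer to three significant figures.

48.4

Net gain = 28.4 + 5.3 = 33.7 dB.
Voltage ratio = 10^(33.7/20) = 48.4.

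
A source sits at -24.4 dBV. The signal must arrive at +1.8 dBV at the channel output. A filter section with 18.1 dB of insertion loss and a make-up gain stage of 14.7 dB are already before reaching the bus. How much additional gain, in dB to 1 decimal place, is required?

29.6 dB

The required make-up gain is the shortfall in the dB sum.
G = +1.8 − (-24.4) + 18.1 − 14.7 = 29.6 dB.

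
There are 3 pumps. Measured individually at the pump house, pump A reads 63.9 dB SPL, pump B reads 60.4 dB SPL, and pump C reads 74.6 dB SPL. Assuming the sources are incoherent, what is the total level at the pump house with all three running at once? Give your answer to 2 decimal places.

75.10 dB SPL

Uncorrelated sources add in intensity (power), not in dB.
L_total = 10·log₁₀(10^(63.9/10) + 10^(60.4/10) + 10^(74.6/10)) = 10·log₁₀(32390000) = 75.10 dB SPL.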